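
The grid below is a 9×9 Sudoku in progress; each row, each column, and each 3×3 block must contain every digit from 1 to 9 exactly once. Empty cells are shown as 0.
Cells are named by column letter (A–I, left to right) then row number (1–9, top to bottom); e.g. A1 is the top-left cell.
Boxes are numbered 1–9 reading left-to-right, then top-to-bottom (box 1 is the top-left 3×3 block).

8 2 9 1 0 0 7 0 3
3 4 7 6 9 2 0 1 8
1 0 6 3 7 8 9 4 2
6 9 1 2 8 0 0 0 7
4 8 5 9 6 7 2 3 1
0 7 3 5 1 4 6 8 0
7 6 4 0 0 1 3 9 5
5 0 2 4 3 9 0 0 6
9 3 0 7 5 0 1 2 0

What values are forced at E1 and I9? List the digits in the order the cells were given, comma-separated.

4,4

For E1:
  Row 1 already contains {1, 2, 3, 7, 8, 9}.
  Column E already contains {1, 3, 5, 6, 7, 8, 9}.
  Its 3×3 block (box 2) already contains {1, 2, 3, 6, 7, 8, 9}.
  The only value from 1–9 not eliminated is 4, so E1 = 4.
For I9:
  Row 9 already contains {1, 2, 3, 5, 7, 9}.
  Column I already contains {1, 2, 3, 5, 6, 7, 8}.
  Its 3×3 block (box 9) already contains {1, 2, 3, 5, 6, 9}.
  The only value from 1–9 not eliminated is 4, so I9 = 4.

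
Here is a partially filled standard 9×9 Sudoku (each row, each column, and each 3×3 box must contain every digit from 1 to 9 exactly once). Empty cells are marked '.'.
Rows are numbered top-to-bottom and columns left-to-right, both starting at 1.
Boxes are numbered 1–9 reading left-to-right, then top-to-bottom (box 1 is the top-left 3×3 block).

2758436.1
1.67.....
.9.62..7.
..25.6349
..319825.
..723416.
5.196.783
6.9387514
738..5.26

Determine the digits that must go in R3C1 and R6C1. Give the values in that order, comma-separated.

For R3C1:
  Consider where 3 can go in row 3.
  R3C3 is out (column 3 already has a 3).
  R3C6 is out (column 6 already has a 3).
  R3C7 is out (column 7 already has a 3).
  R3C9 is out (column 9 already has a 3).
  So the only cell in row 3 that can hold 3 is R3C1.
  So R3C1 = 3.
For R6C1:
  Consider where 9 can go in column 1.
  R3C1 is out (row 3 already has a 9).
  R4C1 is out (row 4 already has a 9).
  R5C1 is out (row 5 already has a 9).
  So the only cell in column 1 that can hold 9 is R6C1.
  So R6C1 = 9.

3,9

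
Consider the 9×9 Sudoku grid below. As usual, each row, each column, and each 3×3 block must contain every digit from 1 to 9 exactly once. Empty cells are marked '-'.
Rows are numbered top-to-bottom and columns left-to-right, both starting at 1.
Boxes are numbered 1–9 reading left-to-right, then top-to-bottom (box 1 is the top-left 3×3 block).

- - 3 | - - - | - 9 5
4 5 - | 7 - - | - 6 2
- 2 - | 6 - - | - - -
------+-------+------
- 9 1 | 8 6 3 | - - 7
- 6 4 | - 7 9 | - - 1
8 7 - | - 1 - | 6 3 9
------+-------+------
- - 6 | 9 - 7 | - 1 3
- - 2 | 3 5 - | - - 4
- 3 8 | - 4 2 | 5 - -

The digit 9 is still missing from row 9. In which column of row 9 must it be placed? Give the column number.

1

Consider where 9 can go in row 9.
R9C4 is out (column 4 already has a 9).
R9C8 is out (column 8 already has a 9).
R9C9 is out (column 9 already has a 9).
So the only cell in row 9 that can hold 9 is R9C1.
That is column 1.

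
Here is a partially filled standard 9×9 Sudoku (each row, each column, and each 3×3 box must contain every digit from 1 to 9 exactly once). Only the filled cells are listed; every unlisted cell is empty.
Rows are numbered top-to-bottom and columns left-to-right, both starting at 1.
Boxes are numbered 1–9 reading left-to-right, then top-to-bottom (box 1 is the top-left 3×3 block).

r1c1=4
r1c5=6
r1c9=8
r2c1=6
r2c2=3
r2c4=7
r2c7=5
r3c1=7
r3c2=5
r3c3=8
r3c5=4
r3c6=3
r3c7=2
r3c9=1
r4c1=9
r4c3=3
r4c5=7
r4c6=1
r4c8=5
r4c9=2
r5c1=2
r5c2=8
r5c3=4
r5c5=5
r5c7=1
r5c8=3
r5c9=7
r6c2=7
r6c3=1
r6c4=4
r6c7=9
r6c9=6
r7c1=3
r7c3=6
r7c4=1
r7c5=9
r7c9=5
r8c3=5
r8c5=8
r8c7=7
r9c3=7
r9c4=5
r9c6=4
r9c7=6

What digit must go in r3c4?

Row 3 already contains {1, 2, 3, 4, 5, 7, 8}.
Column 4 already contains {1, 4, 5, 7}.
Its 3×3 block (box 2) already contains {3, 4, 6, 7}.
The only value from 1–9 not eliminated is 9, so r3c4 = 9.

9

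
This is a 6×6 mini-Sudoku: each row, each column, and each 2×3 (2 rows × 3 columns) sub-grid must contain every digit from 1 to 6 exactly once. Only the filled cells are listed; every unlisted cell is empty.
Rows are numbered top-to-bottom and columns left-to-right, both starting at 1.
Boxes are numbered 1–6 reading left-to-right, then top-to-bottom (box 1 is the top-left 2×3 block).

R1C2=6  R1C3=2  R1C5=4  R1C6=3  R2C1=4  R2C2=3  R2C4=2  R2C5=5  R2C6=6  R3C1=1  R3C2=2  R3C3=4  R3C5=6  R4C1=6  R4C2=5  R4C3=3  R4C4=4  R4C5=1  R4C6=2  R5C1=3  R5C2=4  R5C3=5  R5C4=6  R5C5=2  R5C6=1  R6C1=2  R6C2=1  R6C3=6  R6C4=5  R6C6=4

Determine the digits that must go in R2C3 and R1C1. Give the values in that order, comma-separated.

For R2C3:
  Row 2 already contains {2, 3, 4, 5, 6}.
  Column 3 already contains {2, 3, 4, 5, 6}.
  Its 2×3 block (box 1) already contains {2, 3, 4, 6}.
  The only value from 1–6 not eliminated is 1, so R2C3 = 1.
For R1C1:
  Row 1 already contains {2, 3, 4, 6}.
  Column 1 already contains {1, 2, 3, 4, 6}.
  Its 2×3 block (box 1) already contains {2, 3, 4, 6}.
  The only value from 1–6 not eliminated is 5, so R1C1 = 5.

1,5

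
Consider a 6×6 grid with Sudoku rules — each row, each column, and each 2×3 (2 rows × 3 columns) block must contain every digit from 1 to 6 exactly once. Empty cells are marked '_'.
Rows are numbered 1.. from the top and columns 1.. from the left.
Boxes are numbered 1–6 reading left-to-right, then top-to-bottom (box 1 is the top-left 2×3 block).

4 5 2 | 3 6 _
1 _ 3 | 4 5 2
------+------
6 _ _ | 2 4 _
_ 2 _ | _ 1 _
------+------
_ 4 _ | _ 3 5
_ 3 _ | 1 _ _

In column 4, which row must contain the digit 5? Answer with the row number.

4

Consider where 5 can go in column 4.
row 5, column 4 is out (row 5 already has a 5).
So the only cell in column 4 that can hold 5 is row 4, column 4.
That is row 4.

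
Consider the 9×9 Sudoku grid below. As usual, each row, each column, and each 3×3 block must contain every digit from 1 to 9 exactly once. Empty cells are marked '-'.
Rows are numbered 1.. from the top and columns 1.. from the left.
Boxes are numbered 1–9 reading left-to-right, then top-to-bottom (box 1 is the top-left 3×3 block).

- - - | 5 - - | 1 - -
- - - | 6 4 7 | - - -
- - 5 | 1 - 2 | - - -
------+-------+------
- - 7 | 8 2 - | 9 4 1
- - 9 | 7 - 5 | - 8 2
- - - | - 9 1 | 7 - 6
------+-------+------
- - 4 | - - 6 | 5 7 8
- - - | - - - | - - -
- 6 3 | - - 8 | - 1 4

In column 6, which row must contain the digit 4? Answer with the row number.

Consider where 4 can go in column 6.
row 1, column 6 is out (box 2 already has a 4).
row 4, column 6 is out (row 4 already has a 4).
So the only cell in column 6 that can hold 4 is row 8, column 6.
That is row 8.

8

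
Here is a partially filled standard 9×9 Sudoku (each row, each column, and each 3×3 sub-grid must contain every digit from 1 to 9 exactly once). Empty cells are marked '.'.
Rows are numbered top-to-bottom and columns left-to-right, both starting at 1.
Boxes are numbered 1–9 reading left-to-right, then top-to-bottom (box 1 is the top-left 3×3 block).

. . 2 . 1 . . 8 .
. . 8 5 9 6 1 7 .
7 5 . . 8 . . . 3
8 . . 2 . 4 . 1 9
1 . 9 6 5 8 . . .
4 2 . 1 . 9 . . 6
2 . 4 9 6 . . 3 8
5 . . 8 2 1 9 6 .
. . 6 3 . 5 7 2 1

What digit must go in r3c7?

Cell r3c7 itself could take any of {2, 4, 6} by direct elimination.
Consider where 6 can go in row 3.
r3c3 is out (column 3 already has a 6).
r3c4 is out (column 4 already has a 6).
r3c6 is out (column 6 already has a 6).
r3c8 is out (column 8 already has a 6).
So the only cell in row 3 that can hold 6 is r3c7.
Therefore r3c7 = 6.

6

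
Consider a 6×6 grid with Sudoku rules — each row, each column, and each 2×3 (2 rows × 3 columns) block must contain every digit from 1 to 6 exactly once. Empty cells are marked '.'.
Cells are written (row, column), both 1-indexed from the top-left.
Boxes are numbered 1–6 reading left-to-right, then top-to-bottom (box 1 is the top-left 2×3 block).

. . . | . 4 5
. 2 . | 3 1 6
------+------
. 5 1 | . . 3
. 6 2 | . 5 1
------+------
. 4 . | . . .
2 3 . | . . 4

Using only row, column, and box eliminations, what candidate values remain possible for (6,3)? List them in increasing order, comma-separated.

5,6

Row 6 already contains {2, 3, 4}.
Column 3 already contains {1, 2}.
Its 2×3 block (box 5) already contains {2, 3, 4}.
Removing those from 1–6 leaves {5, 6} as the candidates for (6,3).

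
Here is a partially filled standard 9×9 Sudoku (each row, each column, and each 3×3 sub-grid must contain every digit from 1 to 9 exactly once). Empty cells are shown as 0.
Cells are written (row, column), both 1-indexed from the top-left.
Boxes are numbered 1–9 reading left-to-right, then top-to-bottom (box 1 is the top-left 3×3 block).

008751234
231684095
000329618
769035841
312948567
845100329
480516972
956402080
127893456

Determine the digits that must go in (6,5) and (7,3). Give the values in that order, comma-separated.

6,3

For (6,5):
  Consider where 6 can go in column 5.
  (8,5) is out (row 8 already has a 6).
  So the only cell in column 5 that can hold 6 is (6,5).
  So (6,5) = 6.
For (7,3):
  Row 7 already contains {1, 2, 4, 5, 6, 7, 8, 9}.
  Column 3 already contains {1, 2, 5, 6, 7, 8, 9}.
  Its 3×3 block (box 7) already contains {1, 2, 4, 5, 6, 7, 8, 9}.
  The only value from 1–9 not eliminated is 3, so (7,3) = 3.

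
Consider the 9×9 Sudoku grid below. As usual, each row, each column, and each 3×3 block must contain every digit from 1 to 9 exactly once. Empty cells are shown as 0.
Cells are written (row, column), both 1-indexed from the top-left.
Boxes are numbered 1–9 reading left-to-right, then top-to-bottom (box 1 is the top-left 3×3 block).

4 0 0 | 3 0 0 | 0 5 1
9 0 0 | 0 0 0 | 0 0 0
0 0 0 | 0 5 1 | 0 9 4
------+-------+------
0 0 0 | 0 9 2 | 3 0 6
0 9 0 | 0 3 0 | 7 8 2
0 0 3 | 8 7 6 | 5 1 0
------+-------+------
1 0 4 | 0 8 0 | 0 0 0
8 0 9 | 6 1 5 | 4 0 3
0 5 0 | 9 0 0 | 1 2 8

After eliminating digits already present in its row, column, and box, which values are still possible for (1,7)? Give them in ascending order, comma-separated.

Row 1 already contains {1, 3, 4, 5}.
Column 7 already contains {1, 3, 4, 5, 7}.
Its 3×3 block (box 3) already contains {1, 4, 5, 9}.
Removing those from 1–9 leaves {2, 6, 8} as the candidates for (1,7).

2,6,8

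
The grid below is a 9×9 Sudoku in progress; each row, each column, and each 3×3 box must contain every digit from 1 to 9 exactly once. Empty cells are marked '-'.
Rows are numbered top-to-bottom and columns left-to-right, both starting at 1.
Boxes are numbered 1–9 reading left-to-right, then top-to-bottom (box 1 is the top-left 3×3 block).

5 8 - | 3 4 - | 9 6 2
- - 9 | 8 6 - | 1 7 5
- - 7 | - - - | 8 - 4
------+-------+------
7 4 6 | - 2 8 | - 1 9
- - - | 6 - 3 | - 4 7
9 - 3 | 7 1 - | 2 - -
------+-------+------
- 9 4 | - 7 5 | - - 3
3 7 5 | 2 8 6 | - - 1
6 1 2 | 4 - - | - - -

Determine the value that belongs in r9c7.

7

Cell r9c7 itself could take any of {5, 7} by direct elimination.
Consider where 7 can go in column 7.
r4c7 is out (row 4 already has a 7).
r5c7 is out (row 5 already has a 7).
r7c7 is out (row 7 already has a 7).
r8c7 is out (row 8 already has a 7).
So the only cell in column 7 that can hold 7 is r9c7.
Therefore r9c7 = 7.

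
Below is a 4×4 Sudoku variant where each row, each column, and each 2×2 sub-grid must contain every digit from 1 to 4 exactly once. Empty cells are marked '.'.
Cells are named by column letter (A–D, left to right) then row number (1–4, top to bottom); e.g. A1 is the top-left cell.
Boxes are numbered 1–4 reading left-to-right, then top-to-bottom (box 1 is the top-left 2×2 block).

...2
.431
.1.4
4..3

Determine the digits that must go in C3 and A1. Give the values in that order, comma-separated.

For C3:
  Row 3 already contains {1, 4}.
  Column C already contains {3}.
  Its 2×2 block (box 4) already contains {3, 4}.
  The only value from 1–4 not eliminated is 2, so C3 = 2.
For A1:
  Consider where 1 can go in box 1.
  B1 is out (column B already has a 1).
  A2 is out (row 2 already has a 1).
  So the only cell in box 1 that can hold 1 is A1.
  So A1 = 1.

2,1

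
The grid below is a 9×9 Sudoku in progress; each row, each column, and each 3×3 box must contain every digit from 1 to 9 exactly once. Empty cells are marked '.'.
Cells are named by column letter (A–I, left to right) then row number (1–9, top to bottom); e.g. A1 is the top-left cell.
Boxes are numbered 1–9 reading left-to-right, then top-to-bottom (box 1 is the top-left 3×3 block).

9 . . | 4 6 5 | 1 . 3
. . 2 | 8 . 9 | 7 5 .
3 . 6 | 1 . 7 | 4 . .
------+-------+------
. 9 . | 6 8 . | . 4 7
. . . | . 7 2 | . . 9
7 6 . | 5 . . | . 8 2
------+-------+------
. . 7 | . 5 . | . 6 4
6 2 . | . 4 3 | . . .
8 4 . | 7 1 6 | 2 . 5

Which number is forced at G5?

6

Cell G5 itself could take any of {3, 5, 6} by direct elimination.
Consider where 6 can go in row 5.
A5 is out (column A already has a 6).
B5 is out (column B already has a 6).
C5 is out (column C already has a 6).
D5 is out (column D already has a 6).
H5 is out (column H already has a 6).
So the only cell in row 5 that can hold 6 is G5.
Therefore G5 = 6.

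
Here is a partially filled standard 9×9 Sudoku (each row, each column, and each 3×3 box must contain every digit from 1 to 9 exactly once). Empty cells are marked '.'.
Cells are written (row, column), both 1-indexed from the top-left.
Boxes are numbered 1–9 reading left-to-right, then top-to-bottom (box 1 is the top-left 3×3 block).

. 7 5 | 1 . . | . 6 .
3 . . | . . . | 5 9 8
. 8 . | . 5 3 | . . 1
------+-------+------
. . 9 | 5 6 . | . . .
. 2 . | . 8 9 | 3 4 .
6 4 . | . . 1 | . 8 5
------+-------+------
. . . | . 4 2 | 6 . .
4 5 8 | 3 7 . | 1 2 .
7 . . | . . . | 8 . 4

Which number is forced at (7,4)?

8

Cell (7,4) itself could take any of {8, 9} by direct elimination.
Consider where 8 can go in column 4.
(2,4) is out (row 2 already has a 8).
(3,4) is out (row 3 already has a 8).
(5,4) is out (row 5 already has a 8).
(6,4) is out (row 6 already has a 8).
(9,4) is out (row 9 already has a 8).
So the only cell in column 4 that can hold 8 is (7,4).
Therefore (7,4) = 8.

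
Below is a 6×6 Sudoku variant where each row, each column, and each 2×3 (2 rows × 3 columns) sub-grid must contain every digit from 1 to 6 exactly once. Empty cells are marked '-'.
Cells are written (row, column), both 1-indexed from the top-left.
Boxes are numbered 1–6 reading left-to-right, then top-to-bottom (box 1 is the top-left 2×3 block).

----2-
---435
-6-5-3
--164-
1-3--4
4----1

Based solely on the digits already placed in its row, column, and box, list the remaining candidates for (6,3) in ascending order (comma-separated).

2,5,6

Row 6 already contains {1, 4}.
Column 3 already contains {1, 3}.
Its 2×3 block (box 5) already contains {1, 3, 4}.
Removing those from 1–6 leaves {2, 5, 6} as the candidates for (6,3).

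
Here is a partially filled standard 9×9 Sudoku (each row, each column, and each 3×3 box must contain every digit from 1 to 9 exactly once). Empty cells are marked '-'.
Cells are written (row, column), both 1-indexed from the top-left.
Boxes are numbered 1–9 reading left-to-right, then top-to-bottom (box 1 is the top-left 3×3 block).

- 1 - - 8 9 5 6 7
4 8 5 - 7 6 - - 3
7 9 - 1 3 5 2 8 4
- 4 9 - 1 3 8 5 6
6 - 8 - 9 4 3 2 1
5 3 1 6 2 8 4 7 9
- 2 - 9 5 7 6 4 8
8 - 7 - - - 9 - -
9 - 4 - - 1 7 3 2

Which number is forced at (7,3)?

Row 7 already contains {2, 4, 5, 6, 7, 8, 9}.
Column 3 already contains {1, 4, 5, 7, 8, 9}.
Its 3×3 block (box 7) already contains {2, 4, 7, 8, 9}.
The only value from 1–9 not eliminated is 3, so (7,3) = 3.

3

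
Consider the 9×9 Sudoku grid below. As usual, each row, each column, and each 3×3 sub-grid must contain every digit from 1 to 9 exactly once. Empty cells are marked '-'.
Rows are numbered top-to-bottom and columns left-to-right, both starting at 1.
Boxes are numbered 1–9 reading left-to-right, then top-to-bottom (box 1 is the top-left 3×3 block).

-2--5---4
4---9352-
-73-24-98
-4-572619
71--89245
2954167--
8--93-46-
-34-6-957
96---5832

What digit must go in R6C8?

8

Row 6 already contains {1, 2, 4, 5, 6, 7, 9}.
Column 8 already contains {1, 2, 3, 4, 5, 6, 9}.
Its 3×3 block (box 6) already contains {1, 2, 4, 5, 6, 7, 9}.
The only value from 1–9 not eliminated is 8, so R6C8 = 8.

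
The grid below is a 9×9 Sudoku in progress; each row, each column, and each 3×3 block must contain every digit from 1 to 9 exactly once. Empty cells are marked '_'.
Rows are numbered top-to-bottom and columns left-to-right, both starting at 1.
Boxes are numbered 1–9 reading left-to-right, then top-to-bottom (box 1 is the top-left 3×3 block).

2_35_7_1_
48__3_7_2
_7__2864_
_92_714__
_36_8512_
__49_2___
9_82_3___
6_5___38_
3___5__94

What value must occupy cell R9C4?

8

Cell R9C4 itself could take any of {1, 6, 7, 8} by direct elimination.
Consider where 8 can go in column 4.
R2C4 is out (row 2 already has a 8).
R3C4 is out (row 3 already has a 8).
R4C4 is out (box 5 already has a 8).
R5C4 is out (row 5 already has a 8).
R8C4 is out (row 8 already has a 8).
So the only cell in column 4 that can hold 8 is R9C4.
Therefore R9C4 = 8.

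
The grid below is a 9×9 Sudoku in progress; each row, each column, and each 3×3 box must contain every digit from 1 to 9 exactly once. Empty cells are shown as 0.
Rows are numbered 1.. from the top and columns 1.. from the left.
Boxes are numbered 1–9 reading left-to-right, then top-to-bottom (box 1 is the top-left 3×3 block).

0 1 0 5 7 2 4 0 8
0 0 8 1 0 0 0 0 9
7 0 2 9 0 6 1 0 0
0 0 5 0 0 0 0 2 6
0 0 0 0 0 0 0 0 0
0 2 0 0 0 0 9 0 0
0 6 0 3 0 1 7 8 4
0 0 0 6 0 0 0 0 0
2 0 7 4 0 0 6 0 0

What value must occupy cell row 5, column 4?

2

Cell row 5, column 4 itself could take any of {2, 7, 8} by direct elimination.
Consider where 2 can go in column 4.
row 4, column 4 is out (row 4 already has a 2).
row 6, column 4 is out (row 6 already has a 2).
So the only cell in column 4 that can hold 2 is row 5, column 4.
Therefore row 5, column 4 = 2.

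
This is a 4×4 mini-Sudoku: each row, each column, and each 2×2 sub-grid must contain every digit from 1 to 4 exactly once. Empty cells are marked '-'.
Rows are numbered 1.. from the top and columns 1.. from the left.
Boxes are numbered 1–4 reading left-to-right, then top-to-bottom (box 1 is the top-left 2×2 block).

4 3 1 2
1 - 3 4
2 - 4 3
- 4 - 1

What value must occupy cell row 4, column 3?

2

Row 4 already contains {1, 4}.
Column 3 already contains {1, 3, 4}.
Its 2×2 block (box 4) already contains {1, 3, 4}.
The only value from 1–4 not eliminated is 2, so row 4, column 3 = 2.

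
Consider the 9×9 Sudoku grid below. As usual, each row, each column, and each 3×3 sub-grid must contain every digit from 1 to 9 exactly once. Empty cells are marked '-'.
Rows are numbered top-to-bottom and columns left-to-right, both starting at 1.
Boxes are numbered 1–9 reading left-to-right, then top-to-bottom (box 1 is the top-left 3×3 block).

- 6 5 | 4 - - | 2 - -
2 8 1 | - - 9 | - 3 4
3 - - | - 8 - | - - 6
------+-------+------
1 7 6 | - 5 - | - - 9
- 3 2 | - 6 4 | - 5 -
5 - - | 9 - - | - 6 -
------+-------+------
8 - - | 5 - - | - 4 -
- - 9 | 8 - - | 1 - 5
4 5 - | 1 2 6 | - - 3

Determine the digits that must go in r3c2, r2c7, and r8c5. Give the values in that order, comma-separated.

For r3c2:
  Consider where 9 can go in column 2.
  r6c2 is out (row 6 already has a 9).
  r7c2 is out (box 7 already has a 9).
  r8c2 is out (row 8 already has a 9).
  So the only cell in column 2 that can hold 9 is r3c2.
  So r3c2 = 9.
For r2c7:
  Consider where 5 can go in row 2.
  r2c4 is out (column 4 already has a 5).
  r2c5 is out (column 5 already has a 5).
  So the only cell in row 2 that can hold 5 is r2c7.
  So r2c7 = 5.
For r8c5:
  Consider where 4 can go in column 5.
  r1c5 is out (row 1 already has a 4).
  r2c5 is out (row 2 already has a 4).
  r6c5 is out (box 5 already has a 4).
  r7c5 is out (row 7 already has a 4).
  So the only cell in column 5 that can hold 4 is r8c5.
  So r8c5 = 4.

9,5,4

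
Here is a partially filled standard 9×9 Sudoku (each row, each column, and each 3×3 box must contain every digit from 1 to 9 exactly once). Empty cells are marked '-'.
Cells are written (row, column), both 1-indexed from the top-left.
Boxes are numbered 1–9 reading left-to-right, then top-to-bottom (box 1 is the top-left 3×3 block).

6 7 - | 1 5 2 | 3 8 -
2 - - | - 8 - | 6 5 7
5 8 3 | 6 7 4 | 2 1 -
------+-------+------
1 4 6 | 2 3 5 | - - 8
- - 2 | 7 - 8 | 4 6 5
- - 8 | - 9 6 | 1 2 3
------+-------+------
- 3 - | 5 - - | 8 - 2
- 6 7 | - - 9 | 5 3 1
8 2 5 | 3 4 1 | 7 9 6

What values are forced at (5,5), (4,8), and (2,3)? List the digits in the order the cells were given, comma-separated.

1,7,4

For (5,5):
  Row 5 already contains {2, 4, 5, 6, 7, 8}.
  Column 5 already contains {3, 4, 5, 7, 8, 9}.
  Its 3×3 block (box 5) already contains {2, 3, 5, 6, 7, 8, 9}.
  The only value from 1–9 not eliminated is 1, so (5,5) = 1.
For (4,8):
  Row 4 already contains {1, 2, 3, 4, 5, 6, 8}.
  Column 8 already contains {1, 2, 3, 5, 6, 8, 9}.
  Its 3×3 block (box 6) already contains {1, 2, 3, 4, 5, 6, 8}.
  The only value from 1–9 not eliminated is 7, so (4,8) = 7.
For (2,3):
  Consider where 4 can go in row 2.
  (2,2) is out (column 2 already has a 4).
  (2,4) is out (box 2 already has a 4).
  (2,6) is out (column 6 already has a 4).
  So the only cell in row 2 that can hold 4 is (2,3).
  So (2,3) = 4.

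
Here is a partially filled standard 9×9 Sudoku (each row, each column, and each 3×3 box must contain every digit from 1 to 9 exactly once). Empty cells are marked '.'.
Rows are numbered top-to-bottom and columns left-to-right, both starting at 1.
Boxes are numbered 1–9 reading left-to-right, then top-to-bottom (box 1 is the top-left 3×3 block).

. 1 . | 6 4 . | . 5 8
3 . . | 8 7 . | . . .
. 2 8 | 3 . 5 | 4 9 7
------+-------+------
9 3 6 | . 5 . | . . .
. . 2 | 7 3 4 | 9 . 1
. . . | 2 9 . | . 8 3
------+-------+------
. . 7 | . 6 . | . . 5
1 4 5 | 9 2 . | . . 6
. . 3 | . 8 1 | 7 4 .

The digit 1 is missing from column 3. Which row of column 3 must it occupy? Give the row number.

6

Consider where 1 can go in column 3.
R1C3 is out (row 1 already has a 1).
R2C3 is out (box 1 already has a 1).
So the only cell in column 3 that can hold 1 is R6C3.
That is row 6.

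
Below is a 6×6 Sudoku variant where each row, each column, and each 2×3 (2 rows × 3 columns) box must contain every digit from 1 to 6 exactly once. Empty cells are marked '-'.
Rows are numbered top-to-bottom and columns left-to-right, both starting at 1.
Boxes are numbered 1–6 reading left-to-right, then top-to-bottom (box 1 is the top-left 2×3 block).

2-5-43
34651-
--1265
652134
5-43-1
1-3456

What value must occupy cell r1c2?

Row 1 already contains {2, 3, 4, 5}.
Column 2 already contains {4, 5}.
Its 2×3 block (box 1) already contains {2, 3, 4, 5, 6}.
The only value from 1–6 not eliminated is 1, so r1c2 = 1.

1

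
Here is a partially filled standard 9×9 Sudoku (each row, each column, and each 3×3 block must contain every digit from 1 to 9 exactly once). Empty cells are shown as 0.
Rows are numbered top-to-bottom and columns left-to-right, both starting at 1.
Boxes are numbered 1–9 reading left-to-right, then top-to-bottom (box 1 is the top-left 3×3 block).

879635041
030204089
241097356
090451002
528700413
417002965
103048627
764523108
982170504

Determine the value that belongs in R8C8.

Row 8 already contains {1, 2, 3, 4, 5, 6, 7, 8}.
Column 8 already contains {1, 2, 4, 5, 6, 8}.
Its 3×3 block (box 9) already contains {1, 2, 4, 5, 6, 7, 8}.
The only value from 1–9 not eliminated is 9, so R8C8 = 9.

9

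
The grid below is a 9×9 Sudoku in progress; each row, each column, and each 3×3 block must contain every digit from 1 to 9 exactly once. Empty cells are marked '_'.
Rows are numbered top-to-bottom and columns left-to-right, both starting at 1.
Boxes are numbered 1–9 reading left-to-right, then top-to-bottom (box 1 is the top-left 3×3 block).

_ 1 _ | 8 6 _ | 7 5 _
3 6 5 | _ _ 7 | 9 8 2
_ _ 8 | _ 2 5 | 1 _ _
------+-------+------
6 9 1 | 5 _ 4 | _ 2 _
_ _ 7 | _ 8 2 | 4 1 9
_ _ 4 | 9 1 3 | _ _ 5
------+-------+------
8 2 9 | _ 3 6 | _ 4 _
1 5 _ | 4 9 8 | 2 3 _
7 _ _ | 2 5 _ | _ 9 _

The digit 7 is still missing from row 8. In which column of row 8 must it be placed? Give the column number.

9

Consider where 7 can go in row 8.
R8C3 is out (column 3 already has a 7).
So the only cell in row 8 that can hold 7 is R8C9.
That is column 9.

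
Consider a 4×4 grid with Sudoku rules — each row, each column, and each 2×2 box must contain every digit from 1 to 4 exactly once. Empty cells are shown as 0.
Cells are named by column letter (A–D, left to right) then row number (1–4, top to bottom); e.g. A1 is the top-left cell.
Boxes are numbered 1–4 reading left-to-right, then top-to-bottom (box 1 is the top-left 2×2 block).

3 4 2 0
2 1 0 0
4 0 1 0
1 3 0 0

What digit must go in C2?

Cell C2 itself could take any of {3, 4} by direct elimination.
Consider where 3 can go in column C.
C4 is out (row 4 already has a 3).
So the only cell in column C that can hold 3 is C2.
Therefore C2 = 3.

3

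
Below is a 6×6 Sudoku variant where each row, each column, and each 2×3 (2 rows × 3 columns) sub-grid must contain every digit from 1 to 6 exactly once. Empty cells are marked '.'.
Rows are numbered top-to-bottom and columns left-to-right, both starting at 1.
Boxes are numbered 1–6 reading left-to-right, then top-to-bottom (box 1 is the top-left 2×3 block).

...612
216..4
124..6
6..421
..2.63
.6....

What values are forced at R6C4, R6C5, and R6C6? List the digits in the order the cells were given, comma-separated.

2,4,5

For R6C4:
  Consider where 2 can go in row 6.
  R6C1 is out (column 1 already has a 2).
  R6C3 is out (column 3 already has a 2).
  R6C5 is out (column 5 already has a 2).
  R6C6 is out (column 6 already has a 2).
  So the only cell in row 6 that can hold 2 is R6C4.
  So R6C4 = 2.
For R6C5:
  Consider where 4 can go in column 5.
  R2C5 is out (row 2 already has a 4).
  R3C5 is out (row 3 already has a 4).
  So the only cell in column 5 that can hold 4 is R6C5.
  So R6C5 = 4.
For R6C6:
  Row 6 already contains {6}.
  Column 6 already contains {1, 2, 3, 4, 6}.
  Its 2×3 block (box 6) already contains {3, 6}.
  The only value from 1–6 not eliminated is 5, so R6C6 = 5.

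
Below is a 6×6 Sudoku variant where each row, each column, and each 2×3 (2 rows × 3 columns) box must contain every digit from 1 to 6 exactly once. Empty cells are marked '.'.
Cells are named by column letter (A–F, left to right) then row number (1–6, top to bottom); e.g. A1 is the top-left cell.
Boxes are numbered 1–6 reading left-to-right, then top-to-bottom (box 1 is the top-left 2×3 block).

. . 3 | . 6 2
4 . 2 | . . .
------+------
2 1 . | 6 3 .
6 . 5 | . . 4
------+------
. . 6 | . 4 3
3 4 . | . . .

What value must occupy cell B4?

3

Row 4 already contains {4, 5, 6}.
Column B already contains {1, 4}.
Its 2×3 block (box 3) already contains {1, 2, 5, 6}.
The only value from 1–6 not eliminated is 3, so B4 = 3.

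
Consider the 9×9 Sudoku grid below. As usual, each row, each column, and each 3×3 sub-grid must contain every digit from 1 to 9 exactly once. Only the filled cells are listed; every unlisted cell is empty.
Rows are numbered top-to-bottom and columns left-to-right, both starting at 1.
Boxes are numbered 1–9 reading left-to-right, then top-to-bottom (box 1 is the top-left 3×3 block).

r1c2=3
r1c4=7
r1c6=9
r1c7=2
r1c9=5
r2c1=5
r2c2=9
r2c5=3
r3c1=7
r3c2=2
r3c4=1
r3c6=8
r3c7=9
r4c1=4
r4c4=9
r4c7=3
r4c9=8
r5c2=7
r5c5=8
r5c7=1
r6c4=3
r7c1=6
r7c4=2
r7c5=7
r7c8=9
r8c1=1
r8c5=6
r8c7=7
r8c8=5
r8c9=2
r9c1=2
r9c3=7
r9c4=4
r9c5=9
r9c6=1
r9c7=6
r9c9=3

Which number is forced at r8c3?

Cell r8c3 itself could take any of {3, 4, 8, 9} by direct elimination.
Consider where 9 can go in row 8.
r8c2 is out (column 2 already has a 9).
r8c4 is out (column 4 already has a 9).
r8c6 is out (column 6 already has a 9).
So the only cell in row 8 that can hold 9 is r8c3.
Therefore r8c3 = 9.

9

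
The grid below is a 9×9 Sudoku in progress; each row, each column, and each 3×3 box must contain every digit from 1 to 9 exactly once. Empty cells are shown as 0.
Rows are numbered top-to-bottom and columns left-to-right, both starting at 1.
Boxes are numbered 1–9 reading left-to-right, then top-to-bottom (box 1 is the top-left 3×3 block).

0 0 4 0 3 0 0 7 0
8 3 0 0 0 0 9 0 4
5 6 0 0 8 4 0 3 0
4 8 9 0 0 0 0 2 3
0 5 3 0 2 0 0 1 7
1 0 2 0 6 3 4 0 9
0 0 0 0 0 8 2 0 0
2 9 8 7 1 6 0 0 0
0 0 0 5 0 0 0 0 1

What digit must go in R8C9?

5

Row 8 already contains {1, 2, 6, 7, 8, 9}.
Column 9 already contains {1, 3, 4, 7, 9}.
Its 3×3 block (box 9) already contains {1, 2}.
The only value from 1–9 not eliminated is 5, so R8C9 = 5.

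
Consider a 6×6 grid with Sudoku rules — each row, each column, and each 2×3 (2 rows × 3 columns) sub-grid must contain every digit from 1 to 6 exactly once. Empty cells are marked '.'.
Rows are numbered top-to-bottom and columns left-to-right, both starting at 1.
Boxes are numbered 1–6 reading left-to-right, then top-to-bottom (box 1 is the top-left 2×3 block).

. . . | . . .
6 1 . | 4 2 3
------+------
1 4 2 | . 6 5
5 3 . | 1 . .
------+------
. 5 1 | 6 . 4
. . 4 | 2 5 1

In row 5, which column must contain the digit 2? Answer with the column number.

Consider where 2 can go in row 5.
R5C5 is out (column 5 already has a 2).
So the only cell in row 5 that can hold 2 is R5C1.
That is column 1.

1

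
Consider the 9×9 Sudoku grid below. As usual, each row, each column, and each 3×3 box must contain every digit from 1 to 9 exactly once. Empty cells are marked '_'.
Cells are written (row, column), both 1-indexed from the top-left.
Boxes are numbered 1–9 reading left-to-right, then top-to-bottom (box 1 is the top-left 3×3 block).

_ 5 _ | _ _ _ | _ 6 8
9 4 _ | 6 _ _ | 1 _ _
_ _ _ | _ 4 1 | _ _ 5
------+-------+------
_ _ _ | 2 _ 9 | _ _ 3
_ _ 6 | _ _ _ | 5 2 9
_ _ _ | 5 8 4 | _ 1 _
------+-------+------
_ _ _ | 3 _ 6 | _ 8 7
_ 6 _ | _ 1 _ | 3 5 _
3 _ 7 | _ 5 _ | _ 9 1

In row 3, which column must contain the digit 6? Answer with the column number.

1

Consider where 6 can go in row 3.
(3,2) is out (column 2 already has a 6).
(3,3) is out (column 3 already has a 6).
(3,4) is out (column 4 already has a 6).
(3,7) is out (box 3 already has a 6).
(3,8) is out (column 8 already has a 6).
So the only cell in row 3 that can hold 6 is (3,1).
That is column 1.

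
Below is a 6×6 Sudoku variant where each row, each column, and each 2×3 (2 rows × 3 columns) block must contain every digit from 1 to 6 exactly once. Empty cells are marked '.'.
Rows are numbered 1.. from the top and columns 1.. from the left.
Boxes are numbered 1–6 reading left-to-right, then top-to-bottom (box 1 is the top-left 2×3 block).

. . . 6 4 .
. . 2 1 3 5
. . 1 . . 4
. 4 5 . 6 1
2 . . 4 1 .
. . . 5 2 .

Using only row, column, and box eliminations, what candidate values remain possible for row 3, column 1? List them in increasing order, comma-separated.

3,6

Row 3 already contains {1, 4}.
Column 1 already contains {2}.
Its 2×3 block (box 3) already contains {1, 4, 5}.
Removing those from 1–6 leaves {3, 6} as the candidates for row 3, column 1.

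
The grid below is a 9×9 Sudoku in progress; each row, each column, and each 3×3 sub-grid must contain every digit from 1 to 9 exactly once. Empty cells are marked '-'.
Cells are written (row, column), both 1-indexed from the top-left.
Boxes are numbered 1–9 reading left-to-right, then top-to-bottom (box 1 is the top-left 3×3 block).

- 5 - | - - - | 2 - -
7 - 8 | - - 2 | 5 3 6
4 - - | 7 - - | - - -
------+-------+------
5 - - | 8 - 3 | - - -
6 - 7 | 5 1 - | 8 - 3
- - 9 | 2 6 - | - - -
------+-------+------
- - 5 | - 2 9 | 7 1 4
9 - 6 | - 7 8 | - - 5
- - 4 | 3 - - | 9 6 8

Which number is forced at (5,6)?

4

Row 5 already contains {1, 3, 5, 6, 7, 8}.
Column 6 already contains {2, 3, 8, 9}.
Its 3×3 block (box 5) already contains {1, 2, 3, 5, 6, 8}.
The only value from 1–9 not eliminated is 4, so (5,6) = 4.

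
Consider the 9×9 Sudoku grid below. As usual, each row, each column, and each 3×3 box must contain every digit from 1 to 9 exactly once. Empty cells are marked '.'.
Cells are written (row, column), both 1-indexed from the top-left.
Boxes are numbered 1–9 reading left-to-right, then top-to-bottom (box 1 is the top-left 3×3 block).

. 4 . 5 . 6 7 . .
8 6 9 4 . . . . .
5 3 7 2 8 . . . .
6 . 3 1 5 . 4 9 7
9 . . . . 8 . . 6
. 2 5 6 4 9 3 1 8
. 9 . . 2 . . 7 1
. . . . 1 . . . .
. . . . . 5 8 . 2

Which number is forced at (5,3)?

4

Cell (5,3) itself could take any of {1, 4} by direct elimination.
Consider where 4 can go in box 4.
(4,2) is out (row 4 already has a 4).
(5,2) is out (column 2 already has a 4).
(6,1) is out (row 6 already has a 4).
So the only cell in box 4 that can hold 4 is (5,3).
Therefore (5,3) = 4.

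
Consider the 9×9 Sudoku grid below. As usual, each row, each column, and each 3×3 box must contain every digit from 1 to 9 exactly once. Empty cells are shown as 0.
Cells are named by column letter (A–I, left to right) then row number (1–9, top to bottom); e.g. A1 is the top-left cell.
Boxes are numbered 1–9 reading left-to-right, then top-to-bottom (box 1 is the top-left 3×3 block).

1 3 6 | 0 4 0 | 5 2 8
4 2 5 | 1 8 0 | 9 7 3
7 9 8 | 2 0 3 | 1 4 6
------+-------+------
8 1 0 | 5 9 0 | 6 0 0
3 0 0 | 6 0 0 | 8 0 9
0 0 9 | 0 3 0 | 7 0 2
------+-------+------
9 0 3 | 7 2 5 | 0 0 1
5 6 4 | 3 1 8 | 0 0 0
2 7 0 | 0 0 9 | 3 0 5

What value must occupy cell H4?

Row 4 already contains {1, 5, 6, 8, 9}.
Column H already contains {2, 4, 7}.
Its 3×3 block (box 6) already contains {2, 6, 7, 8, 9}.
The only value from 1–9 not eliminated is 3, so H4 = 3.

3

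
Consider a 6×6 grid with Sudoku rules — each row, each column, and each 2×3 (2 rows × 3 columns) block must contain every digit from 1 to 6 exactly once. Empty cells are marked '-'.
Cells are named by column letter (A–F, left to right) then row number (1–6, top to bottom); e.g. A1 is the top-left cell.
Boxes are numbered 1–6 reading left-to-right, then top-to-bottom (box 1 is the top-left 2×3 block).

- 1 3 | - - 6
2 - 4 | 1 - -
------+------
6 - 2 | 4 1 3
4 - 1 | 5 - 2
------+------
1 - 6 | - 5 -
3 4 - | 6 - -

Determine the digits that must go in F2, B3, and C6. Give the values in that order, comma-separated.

5,5,5

For F2:
  Row 2 already contains {1, 2, 4}.
  Column F already contains {2, 3, 6}.
  Its 2×3 block (box 2) already contains {1, 6}.
  The only value from 1–6 not eliminated is 5, so F2 = 5.
For B3:
  Row 3 already contains {1, 2, 3, 4, 6}.
  Column B already contains {1, 4}.
  Its 2×3 block (box 3) already contains {1, 2, 4, 6}.
  The only value from 1–6 not eliminated is 5, so B3 = 5.
For C6:
  Row 6 already contains {3, 4, 6}.
  Column C already contains {1, 2, 3, 4, 6}.
  Its 2×3 block (box 5) already contains {1, 3, 4, 6}.
  The only value from 1–6 not eliminated is 5, so C6 = 5.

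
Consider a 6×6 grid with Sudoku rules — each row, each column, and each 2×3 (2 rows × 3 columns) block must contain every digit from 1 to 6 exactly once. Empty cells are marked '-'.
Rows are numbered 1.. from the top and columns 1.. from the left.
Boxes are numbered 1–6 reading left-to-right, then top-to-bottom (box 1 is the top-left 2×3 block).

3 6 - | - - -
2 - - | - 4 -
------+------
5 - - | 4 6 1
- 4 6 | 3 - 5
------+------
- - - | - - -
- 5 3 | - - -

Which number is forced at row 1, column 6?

Row 1 already contains {3, 6}.
Column 6 already contains {1, 5}.
Its 2×3 block (box 2) already contains {4}.
The only value from 1–6 not eliminated is 2, so row 1, column 6 = 2.

2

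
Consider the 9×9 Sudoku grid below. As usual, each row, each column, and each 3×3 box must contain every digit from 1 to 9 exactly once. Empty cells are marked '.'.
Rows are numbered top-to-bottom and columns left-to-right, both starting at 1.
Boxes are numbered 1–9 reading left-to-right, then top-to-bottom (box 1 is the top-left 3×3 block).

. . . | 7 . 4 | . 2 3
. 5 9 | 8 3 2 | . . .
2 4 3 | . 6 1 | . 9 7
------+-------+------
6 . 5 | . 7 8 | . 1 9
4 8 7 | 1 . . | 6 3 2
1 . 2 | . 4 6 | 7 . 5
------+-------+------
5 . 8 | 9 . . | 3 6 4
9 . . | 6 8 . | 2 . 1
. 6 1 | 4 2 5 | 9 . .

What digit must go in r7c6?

Row 7 already contains {3, 4, 5, 6, 8, 9}.
Column 6 already contains {1, 2, 4, 5, 6, 8}.
Its 3×3 block (box 8) already contains {2, 4, 5, 6, 8, 9}.
The only value from 1–9 not eliminated is 7, so r7c6 = 7.

7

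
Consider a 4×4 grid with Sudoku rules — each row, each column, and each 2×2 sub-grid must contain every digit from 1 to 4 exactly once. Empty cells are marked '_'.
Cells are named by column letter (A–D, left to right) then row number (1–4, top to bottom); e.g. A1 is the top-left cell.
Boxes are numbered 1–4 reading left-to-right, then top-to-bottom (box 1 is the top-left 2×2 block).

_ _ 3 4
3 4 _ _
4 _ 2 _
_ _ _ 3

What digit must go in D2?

2

Cell D2 itself could take any of {1, 2} by direct elimination.
Consider where 2 can go in box 2.
C2 is out (column C already has a 2).
So the only cell in box 2 that can hold 2 is D2.
Therefore D2 = 2.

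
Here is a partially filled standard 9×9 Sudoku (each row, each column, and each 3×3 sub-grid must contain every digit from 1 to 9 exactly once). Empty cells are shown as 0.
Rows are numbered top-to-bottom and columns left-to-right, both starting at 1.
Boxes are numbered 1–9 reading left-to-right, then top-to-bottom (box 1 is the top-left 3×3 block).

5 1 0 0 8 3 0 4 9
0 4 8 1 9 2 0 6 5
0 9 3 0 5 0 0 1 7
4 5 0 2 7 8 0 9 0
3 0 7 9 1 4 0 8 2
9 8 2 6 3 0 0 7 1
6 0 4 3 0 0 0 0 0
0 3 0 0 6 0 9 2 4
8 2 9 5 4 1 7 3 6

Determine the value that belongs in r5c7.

5

Cell r5c7 itself could take any of {5, 6} by direct elimination.
Consider where 5 can go in row 5.
r5c2 is out (column 2 already has a 5).
So the only cell in row 5 that can hold 5 is r5c7.
Therefore r5c7 = 5.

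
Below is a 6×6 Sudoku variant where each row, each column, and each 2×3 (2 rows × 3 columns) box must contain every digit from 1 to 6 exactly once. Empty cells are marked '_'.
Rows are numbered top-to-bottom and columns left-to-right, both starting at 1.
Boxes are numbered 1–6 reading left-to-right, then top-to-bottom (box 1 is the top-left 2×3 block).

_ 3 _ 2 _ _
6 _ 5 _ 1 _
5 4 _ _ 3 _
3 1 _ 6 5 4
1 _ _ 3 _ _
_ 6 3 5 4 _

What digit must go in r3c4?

Row 3 already contains {3, 4, 5}.
Column 4 already contains {2, 3, 5, 6}.
Its 2×3 block (box 4) already contains {3, 4, 5, 6}.
The only value from 1–6 not eliminated is 1, so r3c4 = 1.

1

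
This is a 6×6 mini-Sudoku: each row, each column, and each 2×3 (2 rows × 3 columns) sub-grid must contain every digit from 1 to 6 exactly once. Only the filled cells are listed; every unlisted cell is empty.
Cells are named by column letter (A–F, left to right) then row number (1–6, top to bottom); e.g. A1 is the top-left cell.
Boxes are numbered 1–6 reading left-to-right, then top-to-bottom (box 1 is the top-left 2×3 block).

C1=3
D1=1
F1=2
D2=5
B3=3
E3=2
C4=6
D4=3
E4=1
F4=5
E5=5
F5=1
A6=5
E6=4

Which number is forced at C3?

Cell C3 itself could take any of {1, 4, 5} by direct elimination.
Consider where 5 can go in row 3.
A3 is out (column A already has a 5).
D3 is out (column D already has a 5).
F3 is out (column F already has a 5).
So the only cell in row 3 that can hold 5 is C3.
Therefore C3 = 5.

5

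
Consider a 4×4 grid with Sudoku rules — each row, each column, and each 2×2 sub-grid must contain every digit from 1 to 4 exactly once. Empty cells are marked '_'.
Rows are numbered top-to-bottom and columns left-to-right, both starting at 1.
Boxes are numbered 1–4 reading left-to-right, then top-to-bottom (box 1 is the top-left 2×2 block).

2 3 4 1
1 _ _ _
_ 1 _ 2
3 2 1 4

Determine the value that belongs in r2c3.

Cell r2c3 itself could take any of {2, 3} by direct elimination.
Consider where 2 can go in box 2.
r2c4 is out (column 4 already has a 2).
So the only cell in box 2 that can hold 2 is r2c3.
Therefore r2c3 = 2.

2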